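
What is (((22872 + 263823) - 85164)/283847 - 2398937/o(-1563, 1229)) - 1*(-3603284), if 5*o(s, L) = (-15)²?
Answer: 45344238907916/12773115 ≈ 3.5500e+6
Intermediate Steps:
o(s, L) = 45 (o(s, L) = (⅕)*(-15)² = (⅕)*225 = 45)
(((22872 + 263823) - 85164)/283847 - 2398937/o(-1563, 1229)) - 1*(-3603284) = (((22872 + 263823) - 85164)/283847 - 2398937/45) - 1*(-3603284) = ((286695 - 85164)*(1/283847) - 2398937*1/45) + 3603284 = (201531*(1/283847) - 2398937/45) + 3603284 = (201531/283847 - 2398937/45) + 3603284 = -680922001744/12773115 + 3603284 = 45344238907916/12773115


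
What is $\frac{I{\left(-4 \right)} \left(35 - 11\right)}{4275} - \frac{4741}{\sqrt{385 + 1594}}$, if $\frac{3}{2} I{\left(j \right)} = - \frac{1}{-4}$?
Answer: $\frac{4}{4275} - \frac{4741 \sqrt{1979}}{1979} \approx -106.57$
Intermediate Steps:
$I{\left(j \right)} = \frac{1}{6}$ ($I{\left(j \right)} = \frac{2 \left(- \frac{1}{-4}\right)}{3} = \frac{2 \left(\left(-1\right) \left(- \frac{1}{4}\right)\right)}{3} = \frac{2}{3} \cdot \frac{1}{4} = \frac{1}{6}$)
$\frac{I{\left(-4 \right)} \left(35 - 11\right)}{4275} - \frac{4741}{\sqrt{385 + 1594}} = \frac{\frac{1}{6} \left(35 - 11\right)}{4275} - \frac{4741}{\sqrt{385 + 1594}} = \frac{1}{6} \cdot 24 \cdot \frac{1}{4275} - \frac{4741}{\sqrt{1979}} = 4 \cdot \frac{1}{4275} - 4741 \frac{\sqrt{1979}}{1979} = \frac{4}{4275} - \frac{4741 \sqrt{1979}}{1979}$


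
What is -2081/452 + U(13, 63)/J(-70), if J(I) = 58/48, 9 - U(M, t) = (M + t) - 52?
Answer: -223069/13108 ≈ -17.018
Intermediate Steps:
U(M, t) = 61 - M - t (U(M, t) = 9 - ((M + t) - 52) = 9 - (-52 + M + t) = 9 + (52 - M - t) = 61 - M - t)
J(I) = 29/24 (J(I) = 58*(1/48) = 29/24)
-2081/452 + U(13, 63)/J(-70) = -2081/452 + (61 - 1*13 - 1*63)/(29/24) = -2081*1/452 + (61 - 13 - 63)*(24/29) = -2081/452 - 15*24/29 = -2081/452 - 360/29 = -223069/13108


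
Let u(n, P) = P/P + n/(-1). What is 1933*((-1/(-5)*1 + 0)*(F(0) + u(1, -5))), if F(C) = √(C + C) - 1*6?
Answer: -11598/5 ≈ -2319.6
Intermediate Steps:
u(n, P) = 1 - n (u(n, P) = 1 + n*(-1) = 1 - n)
F(C) = -6 + √2*√C (F(C) = √(2*C) - 6 = √2*√C - 6 = -6 + √2*√C)
1933*((-1/(-5)*1 + 0)*(F(0) + u(1, -5))) = 1933*((-1/(-5)*1 + 0)*((-6 + √2*√0) + (1 - 1*1))) = 1933*((-1*(-⅕)*1 + 0)*((-6 + √2*0) + (1 - 1))) = 1933*(((⅕)*1 + 0)*((-6 + 0) + 0)) = 1933*((⅕ + 0)*(-6 + 0)) = 1933*((⅕)*(-6)) = 1933*(-6/5) = -11598/5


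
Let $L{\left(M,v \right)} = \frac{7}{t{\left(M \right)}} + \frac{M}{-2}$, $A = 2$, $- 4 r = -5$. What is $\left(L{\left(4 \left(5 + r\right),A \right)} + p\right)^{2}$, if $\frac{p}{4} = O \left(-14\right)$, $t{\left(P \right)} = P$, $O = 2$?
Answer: $\frac{38576521}{2500} \approx 15431.0$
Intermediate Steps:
$r = \frac{5}{4}$ ($r = \left(- \frac{1}{4}\right) \left(-5\right) = \frac{5}{4} \approx 1.25$)
$L{\left(M,v \right)} = \frac{7}{M} - \frac{M}{2}$ ($L{\left(M,v \right)} = \frac{7}{M} + \frac{M}{-2} = \frac{7}{M} + M \left(- \frac{1}{2}\right) = \frac{7}{M} - \frac{M}{2}$)
$p = -112$ ($p = 4 \cdot 2 \left(-14\right) = 4 \left(-28\right) = -112$)
$\left(L{\left(4 \left(5 + r\right),A \right)} + p\right)^{2} = \left(\left(\frac{7}{4 \left(5 + \frac{5}{4}\right)} - \frac{4 \left(5 + \frac{5}{4}\right)}{2}\right) - 112\right)^{2} = \left(\left(\frac{7}{4 \cdot \frac{25}{4}} - \frac{4 \cdot \frac{25}{4}}{2}\right) - 112\right)^{2} = \left(\left(\frac{7}{25} - \frac{25}{2}\right) - 112\right)^{2} = \left(- \frac{611}{50} - 112\right)^{2} = \left(- \frac{6211}{50}\right)^{2} = \frac{38576521}{2500}$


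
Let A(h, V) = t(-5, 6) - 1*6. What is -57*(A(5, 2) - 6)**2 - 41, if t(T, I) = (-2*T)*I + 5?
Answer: -160154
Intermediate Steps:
t(T, I) = 5 - 2*I*T (t(T, I) = -2*I*T + 5 = 5 - 2*I*T)
A(h, V) = 59 (A(h, V) = (5 - 2*6*(-5)) - 1*6 = (5 + 60) - 6 = 65 - 6 = 59)
-57*(A(5, 2) - 6)**2 - 41 = -57*(59 - 6)**2 - 41 = -57*53**2 - 41 = -57*2809 - 41 = -160113 - 41 = -160154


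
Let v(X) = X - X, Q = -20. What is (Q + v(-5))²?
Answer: 400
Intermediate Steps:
v(X) = 0
(Q + v(-5))² = (-20 + 0)² = (-20)² = 400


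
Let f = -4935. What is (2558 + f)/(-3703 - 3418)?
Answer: 2377/7121 ≈ 0.33380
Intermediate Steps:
(2558 + f)/(-3703 - 3418) = (2558 - 4935)/(-3703 - 3418) = -2377/(-7121) = -2377*(-1/7121) = 2377/7121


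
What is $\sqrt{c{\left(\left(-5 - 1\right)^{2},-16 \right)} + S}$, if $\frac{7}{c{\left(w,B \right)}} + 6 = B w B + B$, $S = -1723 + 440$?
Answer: $\frac{3 i \sqrt{12050162070}}{9194} \approx 35.819 i$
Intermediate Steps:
$S = -1283$
$c{\left(w,B \right)} = \frac{7}{-6 + B + w B^{2}}$ ($c{\left(w,B \right)} = \frac{7}{-6 + \left(B w B + B\right)} = \frac{7}{-6 + \left(w B^{2} + B\right)} = \frac{7}{-6 + \left(B + w B^{2}\right)} = \frac{7}{-6 + B + w B^{2}}$)
$\sqrt{c{\left(\left(-5 - 1\right)^{2},-16 \right)} + S} = \sqrt{\frac{7}{-6 - 16 + \left(-5 - 1\right)^{2} \left(-16\right)^{2}} - 1283} = \sqrt{\frac{7}{-6 - 16 + \left(-6\right)^{2} \cdot 256} - 1283} = \sqrt{\frac{7}{-6 - 16 + 36 \cdot 256} - 1283} = \sqrt{\frac{7}{-6 - 16 + 9216} - 1283} = \sqrt{\frac{7}{9194} - 1283} = \sqrt{- \frac{11795895}{9194}} = \frac{3 i \sqrt{12050162070}}{9194}$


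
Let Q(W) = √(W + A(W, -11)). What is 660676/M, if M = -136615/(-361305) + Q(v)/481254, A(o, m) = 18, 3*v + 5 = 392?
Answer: 33568124341382930558255472/19211574413640843553 - 1291297613036539189032*√3/19211574413640843553 ≈ 1.7472e+6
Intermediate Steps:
v = 129 (v = -5/3 + (⅓)*392 = -5/3 + 392/3 = 129)
Q(W) = √(18 + W) (Q(W) = √(W + 18) = √(18 + W))
M = 27323/72261 + 7*√3/481254 (M = -136615/(-361305) + √(18 + 129)/481254 = -136615*(-1/361305) + √147*(1/481254) = 27323/72261 + (7*√3)*(1/481254) = 27323/72261 + 7*√3/481254 ≈ 0.37814)
660676/M = 660676/(27323/72261 + 7*√3/481254)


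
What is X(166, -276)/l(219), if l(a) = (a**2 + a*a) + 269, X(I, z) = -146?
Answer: -146/96191 ≈ -0.0015178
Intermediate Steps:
l(a) = 269 + 2*a**2 (l(a) = (a**2 + a**2) + 269 = 2*a**2 + 269 = 269 + 2*a**2)
X(166, -276)/l(219) = -146/(269 + 2*219**2) = -146/(269 + 2*47961) = -146/(269 + 95922) = -146/96191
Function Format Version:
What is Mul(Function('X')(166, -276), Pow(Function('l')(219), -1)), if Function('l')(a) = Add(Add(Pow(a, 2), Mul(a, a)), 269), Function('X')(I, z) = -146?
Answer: Rational(-146, 96191) ≈ -0.0015178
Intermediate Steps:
Function('l')(a) = Add(269, Mul(2, Pow(a, 2))) (Function('l')(a) = Add(Add(Pow(a, 2), Pow(a, 2)), 269) = Add(Mul(2, Pow(a, 2)), 269) = Add(269, Mul(2, Pow(a, 2))))
Mul(Function('X')(166, -276), Pow(Function('l')(219), -1)) = Mul(-146, Pow(Add(269, Mul(2, Pow(219, 2))), -1)) = Mul(-146, Pow(Add(269, Mul(2, 47961)), -1)) = Mul(-146, Pow(Add(269, 95922), -1)) = Mul(-146, Pow(96191, -1)) = Mul(-146, Rational(1, 96191)) = Rational(-146, 96191)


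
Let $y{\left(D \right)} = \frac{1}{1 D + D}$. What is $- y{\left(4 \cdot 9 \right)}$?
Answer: $- \frac{1}{72} \approx -0.013889$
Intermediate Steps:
$y{\left(D \right)} = \frac{1}{2 D}$ ($y{\left(D \right)} = \frac{1}{D + D} = \frac{1}{2 D}$)
$- y{\left(4 \cdot 9 \right)} = - \frac{1}{2 \cdot 4 \cdot 9} = - \frac{1}{2 \cdot 36} = \left(-1\right) \frac{1}{72} = - \frac{1}{72}$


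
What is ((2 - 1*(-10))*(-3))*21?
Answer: -756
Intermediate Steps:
((2 - 1*(-10))*(-3))*21 = ((2 + 10)*(-3))*21 = (12*(-3))*21 = -36*21 = -756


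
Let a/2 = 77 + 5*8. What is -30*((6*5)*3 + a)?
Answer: -9720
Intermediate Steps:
a = 234 (a = 2*(77 + 5*8) = 2*(77 + 40) = 2*117 = 234)
-30*((6*5)*3 + a) = -30*((6*5)*3 + 234) = -30*(30*3 + 234) = -30*(90 + 234) = -30*324 = -9720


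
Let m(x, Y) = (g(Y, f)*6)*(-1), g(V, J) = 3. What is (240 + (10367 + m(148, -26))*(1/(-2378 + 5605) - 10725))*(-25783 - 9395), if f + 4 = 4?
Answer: 12599834659428588/3227 ≈ 3.9045e+12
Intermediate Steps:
f = 0 (f = -4 + 4 = 0)
m(x, Y) = -18 (m(x, Y) = (3*6)*(-1) = 18*(-1) = -18)
(240 + (10367 + m(148, -26))*(1/(-2378 + 5605) - 10725))*(-25783 - 9395) = (240 + (10367 - 18)*(1/(-2378 + 5605) - 10725))*(-25783 - 9395) = (240 + 10349*(1/3227 - 10725))*(-35178) = (240 + 10349*(-34609574/3227))*(-35178) = (240 - 358174481326/3227)*(-35178) = -358173706846/3227*(-35178) = 12599834659428588/3227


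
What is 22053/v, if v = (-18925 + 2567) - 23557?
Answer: -7351/13305 ≈ -0.55250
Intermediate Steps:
v = -39915 (v = -16358 - 23557 = -39915)
22053/v = 22053/(-39915) = 22053*(-1/39915) = -7351/13305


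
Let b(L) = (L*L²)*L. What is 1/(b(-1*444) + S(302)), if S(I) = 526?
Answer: 1/38862603022 ≈ 2.5732e-11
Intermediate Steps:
b(L) = L⁴ (b(L) = L³*L = L⁴)
1/(b(-1*444) + S(302)) = 1/((-1*444)⁴ + 526) = 1/((-444)⁴ + 526) = 1/(38862602496 + 526) = 1/38862603022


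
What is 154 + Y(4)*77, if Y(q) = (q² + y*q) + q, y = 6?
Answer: 3542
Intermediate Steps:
Y(q) = q² + 7*q (Y(q) = (q² + 6*q) + q = q² + 7*q)
154 + Y(4)*77 = 154 + (4*(7 + 4))*77 = 154 + (4*11)*77 = 154 + 44*77 = 154 + 3388 = 3542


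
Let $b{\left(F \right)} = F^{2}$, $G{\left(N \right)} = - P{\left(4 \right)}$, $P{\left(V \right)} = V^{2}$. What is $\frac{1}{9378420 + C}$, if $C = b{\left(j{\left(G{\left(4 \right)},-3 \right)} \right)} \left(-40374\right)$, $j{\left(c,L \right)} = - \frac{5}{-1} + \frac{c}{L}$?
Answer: $\frac{1}{5067374} \approx 1.9734 \cdot 10^{-7}$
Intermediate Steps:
$G{\left(N \right)} = -16$ ($G{\left(N \right)} = - 4^{2} = \left(-1\right) 16 = -16$)
$j{\left(c,L \right)} = 5 + \frac{c}{L}$ ($j{\left(c,L \right)} = \left(-5\right) \left(-1\right) + \frac{c}{L} = 5 + \frac{c}{L}$)
$C = -4311046$ ($C = \left(5 - \frac{16}{-3}\right)^{2} \left(-40374\right) = \left(5 - - \frac{16}{3}\right)^{2} \left(-40374\right) = \left(5 + \frac{16}{3}\right)^{2} \left(-40374\right) = \left(\frac{31}{3}\right)^{2} \left(-40374\right) = \frac{961}{9} \left(-40374\right) = -4311046$)
$\frac{1}{9378420 + C} = \frac{1}{9378420 - 4311046} = \frac{1}{5067374}$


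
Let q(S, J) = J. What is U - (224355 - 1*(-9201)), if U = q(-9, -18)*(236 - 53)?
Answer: -236850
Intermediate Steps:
U = -3294 (U = -18*(236 - 53) = -18*183 = -3294)
U - (224355 - 1*(-9201)) = -3294 - (224355 - 1*(-9201)) = -3294 - (224355 + 9201) = -3294 - 1*233556 = -3294 - 233556 = -236850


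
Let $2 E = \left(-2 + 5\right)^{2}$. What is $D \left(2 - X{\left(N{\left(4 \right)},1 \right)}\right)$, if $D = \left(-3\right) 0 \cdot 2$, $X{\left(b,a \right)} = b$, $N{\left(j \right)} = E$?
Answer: $0$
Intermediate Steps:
$E = \frac{9}{2}$ ($E = \frac{\left(-2 + 5\right)^{2}}{2} = \frac{3^{2}}{2} = \frac{1}{2} \cdot 9 = \frac{9}{2} \approx 4.5$)
$N{\left(j \right)} = \frac{9}{2}$
$D = 0$ ($D = 0 \cdot 2 = 0$)
$D \left(2 - X{\left(N{\left(4 \right)},1 \right)}\right) = 0 \left(2 - \frac{9}{2}\right) = 0 \left(- \frac{5}{2}\right) = 0$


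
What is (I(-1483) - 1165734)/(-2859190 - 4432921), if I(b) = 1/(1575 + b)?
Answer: 107247527/670874212 ≈ 0.15986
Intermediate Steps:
(I(-1483) - 1165734)/(-2859190 - 4432921) = (1/(1575 - 1483) - 1165734)/(-2859190 - 4432921) = (1/92 - 1165734)/(-7292111) = (1/92 - 1165734)*(-1/7292111) = -107247527/92*(-1/7292111) = 107247527/670874212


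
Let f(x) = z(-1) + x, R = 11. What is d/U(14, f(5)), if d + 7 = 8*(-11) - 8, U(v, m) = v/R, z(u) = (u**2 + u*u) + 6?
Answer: -1133/14 ≈ -80.929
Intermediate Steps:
z(u) = 6 + 2*u**2 (z(u) = (u**2 + u**2) + 6 = 2*u**2 + 6 = 6 + 2*u**2)
f(x) = 8 + x (f(x) = (6 + 2*(-1)**2) + x = (6 + 2*1) + x = (6 + 2) + x = 8 + x)
U(v, m) = v/11
d = -103 (d = -7 + (8*(-11) - 8) = -7 + (-88 - 8) = -7 - 96 = -103)
d/U(14, f(5)) = -103/((1/11)*14) = -103/14/11 = -103*11/14 = -1133/14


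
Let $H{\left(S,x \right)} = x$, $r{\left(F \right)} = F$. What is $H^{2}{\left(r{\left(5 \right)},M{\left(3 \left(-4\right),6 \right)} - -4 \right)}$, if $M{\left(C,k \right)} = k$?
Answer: $100$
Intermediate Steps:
$H^{2}{\left(r{\left(5 \right)},M{\left(3 \left(-4\right),6 \right)} - -4 \right)} = \left(6 - -4\right)^{2} = \left(6 + 4\right)^{2} = 10^{2} = 100$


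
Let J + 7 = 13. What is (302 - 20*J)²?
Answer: 33124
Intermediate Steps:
J = 6 (J = -7 + 13 = 6)
(302 - 20*J)² = (302 - 20*6)² = (302 - 120)² = 182² = 33124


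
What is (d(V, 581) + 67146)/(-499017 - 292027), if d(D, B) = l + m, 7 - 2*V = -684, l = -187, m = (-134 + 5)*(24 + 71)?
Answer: -13676/197761 ≈ -0.069154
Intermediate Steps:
m = -12255 (m = -129*95 = -12255)
V = 691/2 (V = 7/2 - ½*(-684) = 7/2 + 342 = 691/2 ≈ 345.50)
d(D, B) = -12442 (d(D, B) = -187 - 12255 = -12442)
(d(V, 581) + 67146)/(-499017 - 292027) = (-12442 + 67146)/(-499017 - 292027) = 54704/(-791044) = 54704*(-1/791044) = -13676/197761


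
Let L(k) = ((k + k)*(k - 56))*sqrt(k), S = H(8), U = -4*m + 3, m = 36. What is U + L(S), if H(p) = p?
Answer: -141 - 1536*sqrt(2) ≈ -2313.2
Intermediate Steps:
U = -141 (U = -4*36 + 3 = -144 + 3 = -141)
S = 8
L(k) = 2*k**(3/2)*(-56 + k) (L(k) = ((2*k)*(-56 + k))*sqrt(k) = (2*k*(-56 + k))*sqrt(k) = 2*k**(3/2)*(-56 + k))
U + L(S) = -141 + 2*8**(3/2)*(-56 + 8) = -141 + 2*(16*sqrt(2))*(-48) = -141 - 1536*sqrt(2)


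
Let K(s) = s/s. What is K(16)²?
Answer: 1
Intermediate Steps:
K(s) = 1
K(16)² = 1² = 1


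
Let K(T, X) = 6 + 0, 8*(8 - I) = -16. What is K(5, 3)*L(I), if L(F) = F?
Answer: 60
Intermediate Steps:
I = 10 (I = 8 - 1/8*(-16) = 8 + 2 = 10)
K(T, X) = 6
K(5, 3)*L(I) = 6*10 = 60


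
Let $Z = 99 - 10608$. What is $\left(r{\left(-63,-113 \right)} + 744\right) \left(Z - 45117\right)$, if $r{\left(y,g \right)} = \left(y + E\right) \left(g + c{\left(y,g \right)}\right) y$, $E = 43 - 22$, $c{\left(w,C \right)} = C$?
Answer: $33222739752$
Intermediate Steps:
$E = 21$ ($E = 43 - 22 = 21$)
$Z = -10509$ ($Z = 99 - 10608 = -10509$)
$r{\left(y,g \right)} = 2 g y \left(21 + y\right)$ ($r{\left(y,g \right)} = \left(y + 21\right) \left(g + g\right) y = \left(21 + y\right) 2 g y = 2 g \left(21 + y\right) y = 2 g y \left(21 + y\right)$)
$\left(r{\left(-63,-113 \right)} + 744\right) \left(Z - 45117\right) = \left(2 \left(-113\right) \left(-63\right) \left(21 - 63\right) + 744\right) \left(-10509 - 45117\right) = \left(2 \left(-113\right) \left(-63\right) \left(-42\right) + 744\right) \left(-55626\right) = \left(-597996 + 744\right) \left(-55626\right) = \left(-597252\right) \left(-55626\right) = 33222739752$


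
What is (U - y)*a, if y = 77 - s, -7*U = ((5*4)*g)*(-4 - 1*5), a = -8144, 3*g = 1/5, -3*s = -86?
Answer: 7972976/21 ≈ 3.7967e+5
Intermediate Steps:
s = 86/3 (s = -⅓*(-86) = 86/3 ≈ 28.667)
g = 1/15 (g = (⅓)/5 = (⅓)*(⅕) = 1/15 ≈ 0.066667)
U = 12/7 (U = -(5*4)*(1/15)*(-4 - 1*5)/7 = -20*(1/15)*(-4 - 5)/7 = -4*(-9)/21 = -⅐*(-12) = 12/7 ≈ 1.7143)
y = 145/3 (y = 77 - 1*86/3 = 77 - 86/3 = 145/3 ≈ 48.333)
(U - y)*a = (12/7 - 1*145/3)*(-8144) = (12/7 - 145/3)*(-8144) = -979/21*(-8144) = 7972976/21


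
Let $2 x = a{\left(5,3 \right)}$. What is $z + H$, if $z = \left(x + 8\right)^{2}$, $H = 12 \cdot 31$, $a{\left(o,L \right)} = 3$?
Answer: $\frac{1849}{4} \approx 462.25$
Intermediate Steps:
$x = \frac{3}{2}$ ($x = \frac{1}{2} \cdot 3 = \frac{3}{2} \approx 1.5$)
$H = 372$
$z = \frac{361}{4}$ ($z = \left(\frac{3}{2} + 8\right)^{2} = \left(\frac{19}{2}\right)^{2} = \frac{361}{4} \approx 90.25$)
$z + H = \frac{361}{4} + 372 = \frac{1849}{4}$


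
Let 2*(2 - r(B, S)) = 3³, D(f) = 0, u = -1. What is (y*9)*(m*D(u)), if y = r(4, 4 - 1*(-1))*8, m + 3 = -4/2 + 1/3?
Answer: 0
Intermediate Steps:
r(B, S) = -23/2 (r(B, S) = 2 - ½*3³ = 2 - ½*27 = 2 - 27/2 = -23/2)
m = -14/3 (m = -3 + (-4/2 + 1/3) = -3 + (-4*½ + 1*(⅓)) = -3 + (-2 + ⅓) = -3 - 5/3 = -14/3 ≈ -4.6667)
y = -92 (y = -23/2*8 = -92)
(y*9)*(m*D(u)) = (-92*9)*(-14/3*0) = -828*0 = 0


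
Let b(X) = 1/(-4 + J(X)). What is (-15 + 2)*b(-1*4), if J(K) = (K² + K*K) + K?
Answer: -13/24 ≈ -0.54167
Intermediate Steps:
J(K) = K + 2*K² (J(K) = (K² + K²) + K = 2*K² + K = K + 2*K²)
b(X) = 1/(-4 + X*(1 + 2*X))
(-15 + 2)*b(-1*4) = (-15 + 2)/(-4 + (-1*4)*(1 + 2*(-1*4))) = -13/(-4 - 4*(1 + 2*(-4))) = -13/(-4 - 4*(1 - 8)) = -13/(-4 - 4*(-7)) = -13/(-4 + 28) = -13/24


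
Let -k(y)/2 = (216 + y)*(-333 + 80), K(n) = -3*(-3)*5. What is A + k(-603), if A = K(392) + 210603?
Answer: 14826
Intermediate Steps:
K(n) = 45 (K(n) = 9*5 = 45)
k(y) = 109296 + 506*y (k(y) = -2*(216 + y)*(-333 + 80) = -2*(216 + y)*(-253) = -2*(-54648 - 253*y) = 109296 + 506*y)
A = 210648 (A = 45 + 210603 = 210648)
A + k(-603) = 210648 + (109296 + 506*(-603)) = 210648 + (109296 - 305118) = 210648 - 195822 = 14826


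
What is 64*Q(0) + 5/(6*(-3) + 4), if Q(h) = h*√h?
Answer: -5/14 ≈ -0.35714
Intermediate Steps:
Q(h) = h^(3/2)
64*Q(0) + 5/(6*(-3) + 4) = 64*0^(3/2) + 5/(6*(-3) + 4) = 64*0 + 5/(-18 + 4) = 0 + 5/(-14) = 0 + 5*(-1/14) = 0 - 5/14 = -5/14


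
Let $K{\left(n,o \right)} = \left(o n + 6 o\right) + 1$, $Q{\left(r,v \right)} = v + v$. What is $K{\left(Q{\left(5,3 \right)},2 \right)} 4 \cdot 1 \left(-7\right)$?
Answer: $-700$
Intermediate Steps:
$Q{\left(r,v \right)} = 2 v$
$K{\left(n,o \right)} = 1 + 6 o + n o$ ($K{\left(n,o \right)} = \left(n o + 6 o\right) + 1 = \left(6 o + n o\right) + 1 = 1 + 6 o + n o$)
$K{\left(Q{\left(5,3 \right)},2 \right)} 4 \cdot 1 \left(-7\right) = \left(1 + 6 \cdot 2 + 2 \cdot 3 \cdot 2\right) 4 \cdot 1 \left(-7\right) = \left(1 + 12 + 6 \cdot 2\right) 4 \cdot 1 \left(-7\right) = \left(1 + 12 + 12\right) 4 \cdot 1 \left(-7\right) = 25 \cdot 4 \cdot 1 \left(-7\right) = 100 \cdot 1 \left(-7\right) = 100 \left(-7\right) = -700$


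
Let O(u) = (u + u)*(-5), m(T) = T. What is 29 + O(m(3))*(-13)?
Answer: 419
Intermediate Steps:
O(u) = -10*u (O(u) = (2*u)*(-5) = -10*u)
29 + O(m(3))*(-13) = 29 - 10*3*(-13) = 29 - 30*(-13) = 29 + 390 = 419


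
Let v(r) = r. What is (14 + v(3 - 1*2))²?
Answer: 225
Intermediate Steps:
(14 + v(3 - 1*2))² = (14 + (3 - 1*2))² = (14 + (3 - 2))² = (14 + 1)² = 15² = 225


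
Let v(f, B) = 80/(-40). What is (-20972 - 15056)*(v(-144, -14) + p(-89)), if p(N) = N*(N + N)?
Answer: -570683520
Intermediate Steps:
v(f, B) = -2 (v(f, B) = 80*(-1/40) = -2)
p(N) = 2*N² (p(N) = N*(2*N) = 2*N²)
(-20972 - 15056)*(v(-144, -14) + p(-89)) = (-20972 - 15056)*(-2 + 2*(-89)²) = -36028*(-2 + 2*7921) = -36028*(-2 + 15842) = -36028*15840 = -570683520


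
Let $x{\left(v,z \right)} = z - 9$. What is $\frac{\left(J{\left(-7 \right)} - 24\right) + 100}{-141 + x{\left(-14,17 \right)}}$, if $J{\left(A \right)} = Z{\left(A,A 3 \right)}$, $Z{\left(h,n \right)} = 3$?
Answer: $- \frac{79}{133} \approx -0.59398$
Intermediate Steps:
$x{\left(v,z \right)} = -9 + z$
$J{\left(A \right)} = 3$
$\frac{\left(J{\left(-7 \right)} - 24\right) + 100}{-141 + x{\left(-14,17 \right)}} = \frac{\left(3 - 24\right) + 100}{-141 + \left(-9 + 17\right)} = \frac{-21 + 100}{-141 + 8} = \frac{79}{-133} = 79 \left(- \frac{1}{133}\right) = - \frac{79}{133}$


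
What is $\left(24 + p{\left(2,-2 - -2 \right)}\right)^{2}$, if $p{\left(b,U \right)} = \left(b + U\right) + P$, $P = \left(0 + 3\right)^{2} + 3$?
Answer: $1444$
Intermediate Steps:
$P = 12$ ($P = 3^{2} + 3 = 9 + 3 = 12$)
$p{\left(b,U \right)} = 12 + U + b$ ($p{\left(b,U \right)} = \left(b + U\right) + 12 = \left(U + b\right) + 12 = 12 + U + b$)
$\left(24 + p{\left(2,-2 - -2 \right)}\right)^{2} = \left(24 + \left(12 - 0 + 2\right)\right)^{2} = \left(24 + \left(12 + \left(-2 + 2\right) + 2\right)\right)^{2} = \left(24 + \left(12 + 0 + 2\right)\right)^{2} = \left(24 + 14\right)^{2} = 38^{2} = 1444$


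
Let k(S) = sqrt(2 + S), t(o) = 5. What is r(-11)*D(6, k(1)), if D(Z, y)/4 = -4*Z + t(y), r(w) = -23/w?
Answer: -1748/11 ≈ -158.91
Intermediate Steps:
D(Z, y) = 20 - 16*Z (D(Z, y) = 4*(-4*Z + 5) = 4*(5 - 4*Z) = 20 - 16*Z)
r(-11)*D(6, k(1)) = (-23/(-11))*(20 - 16*6) = (-23*(-1/11))*(20 - 96) = (23/11)*(-76) = -1748/11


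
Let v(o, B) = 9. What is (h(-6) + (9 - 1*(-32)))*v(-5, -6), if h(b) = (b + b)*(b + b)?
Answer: 1665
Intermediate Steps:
h(b) = 4*b² (h(b) = (2*b)*(2*b) = 4*b²)
(h(-6) + (9 - 1*(-32)))*v(-5, -6) = (4*(-6)² + (9 - 1*(-32)))*9 = (4*36 + (9 + 32))*9 = (144 + 41)*9 = 185*9 = 1665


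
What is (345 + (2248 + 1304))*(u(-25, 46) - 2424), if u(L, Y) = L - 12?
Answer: -9590517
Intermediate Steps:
u(L, Y) = -12 + L
(345 + (2248 + 1304))*(u(-25, 46) - 2424) = (345 + (2248 + 1304))*((-12 - 25) - 2424) = (345 + 3552)*(-37 - 2424) = 3897*(-2461) = -9590517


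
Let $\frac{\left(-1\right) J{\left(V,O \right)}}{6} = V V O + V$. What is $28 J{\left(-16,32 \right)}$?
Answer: $-1373568$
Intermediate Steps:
$J{\left(V,O \right)} = - 6 V - 6 O V^{2}$ ($J{\left(V,O \right)} = - 6 \left(V V O + V\right) = - 6 \left(V^{2} O + V\right) = - 6 \left(O V^{2} + V\right) = - 6 \left(V + O V^{2}\right) = - 6 V - 6 O V^{2}$)
$28 J{\left(-16,32 \right)} = 28 \left(\left(-6\right) \left(-16\right) \left(1 + 32 \left(-16\right)\right)\right) = 28 \left(\left(-6\right) \left(-16\right) \left(1 - 512\right)\right) = 28 \left(\left(-6\right) \left(-16\right) \left(-511\right)\right) = 28 \left(-49056\right) = -1373568$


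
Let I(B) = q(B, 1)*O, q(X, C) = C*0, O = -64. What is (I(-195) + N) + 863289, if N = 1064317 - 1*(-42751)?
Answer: 1970357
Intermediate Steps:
q(X, C) = 0
N = 1107068 (N = 1064317 + 42751 = 1107068)
I(B) = 0 (I(B) = 0*(-64) = 0)
(I(-195) + N) + 863289 = (0 + 1107068) + 863289 = 1107068 + 863289 = 1970357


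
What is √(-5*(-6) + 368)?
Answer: √398 ≈ 19.950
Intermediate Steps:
√(-5*(-6) + 368) = √(30 + 368) = √398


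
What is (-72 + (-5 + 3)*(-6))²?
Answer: 3600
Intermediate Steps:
(-72 + (-5 + 3)*(-6))² = (-72 - 2*(-6))² = (-72 + 12)² = (-60)² = 3600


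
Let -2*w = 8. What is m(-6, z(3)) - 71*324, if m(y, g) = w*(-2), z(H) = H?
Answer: -22996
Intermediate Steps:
w = -4 (w = -½*8 = -4)
m(y, g) = 8 (m(y, g) = -4*(-2) = 8)
m(-6, z(3)) - 71*324 = 8 - 71*324 = 8 - 23004 = -22996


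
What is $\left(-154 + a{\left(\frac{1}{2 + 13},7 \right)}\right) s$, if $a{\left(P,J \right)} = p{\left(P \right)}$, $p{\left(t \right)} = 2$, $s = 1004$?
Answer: $-152608$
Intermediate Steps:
$a{\left(P,J \right)} = 2$
$\left(-154 + a{\left(\frac{1}{2 + 13},7 \right)}\right) s = \left(-154 + 2\right) 1004 = \left(-152\right) 1004 = -152608$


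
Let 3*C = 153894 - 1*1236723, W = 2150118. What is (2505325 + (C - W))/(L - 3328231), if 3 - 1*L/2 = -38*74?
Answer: 5736/3322601 ≈ 0.0017264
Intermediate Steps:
C = -360943 (C = (153894 - 1*1236723)/3 = (153894 - 1236723)/3 = (⅓)*(-1082829) = -360943)
L = 5630 (L = 6 - (-76)*74 = 6 - 2*(-2812) = 6 + 5624 = 5630)
(2505325 + (C - W))/(L - 3328231) = (2505325 + (-360943 - 1*2150118))/(5630 - 3328231) = (2505325 + (-360943 - 2150118))/(-3322601) = (2505325 - 2511061)*(-1/3322601) = -5736*(-1/3322601) = 5736/3322601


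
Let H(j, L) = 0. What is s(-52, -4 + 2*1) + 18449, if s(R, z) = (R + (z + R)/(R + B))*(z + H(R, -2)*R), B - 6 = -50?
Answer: 148415/8 ≈ 18552.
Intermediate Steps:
B = -44 (B = 6 - 50 = -44)
s(R, z) = z*(R + (R + z)/(-44 + R)) (s(R, z) = (R + (z + R)/(R - 44))*(z + 0*R) = (R + (R + z)/(-44 + R))*(z + 0) = (R + (R + z)/(-44 + R))*z = z*(R + (R + z)/(-44 + R)))
s(-52, -4 + 2*1) + 18449 = (-4 + 2*1)*((-4 + 2*1) + (-52)² - 43*(-52))/(-44 - 52) + 18449 = (-4 + 2)*((-4 + 2) + 2704 + 2236)/(-96) + 18449 = -2*(-1/96)*(-2 + 2704 + 2236) + 18449 = -2*(-1/96)*4938 + 18449 = 823/8 + 18449 = 148415/8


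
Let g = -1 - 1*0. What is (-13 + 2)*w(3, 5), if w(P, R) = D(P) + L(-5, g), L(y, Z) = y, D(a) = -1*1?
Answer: 66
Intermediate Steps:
D(a) = -1
g = -1 (g = -1 + 0 = -1)
w(P, R) = -6 (w(P, R) = -1 - 5 = -6)
(-13 + 2)*w(3, 5) = (-13 + 2)*(-6) = -11*(-6) = 66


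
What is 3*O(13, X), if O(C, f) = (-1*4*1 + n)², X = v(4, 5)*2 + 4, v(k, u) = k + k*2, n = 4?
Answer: 0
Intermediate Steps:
v(k, u) = 3*k (v(k, u) = k + 2*k = 3*k)
X = 28 (X = (3*4)*2 + 4 = 12*2 + 4 = 24 + 4 = 28)
O(C, f) = 0 (O(C, f) = (-1*4*1 + 4)² = (-4*1 + 4)² = (-4 + 4)² = 0² = 0)
3*O(13, X) = 3*0 = 0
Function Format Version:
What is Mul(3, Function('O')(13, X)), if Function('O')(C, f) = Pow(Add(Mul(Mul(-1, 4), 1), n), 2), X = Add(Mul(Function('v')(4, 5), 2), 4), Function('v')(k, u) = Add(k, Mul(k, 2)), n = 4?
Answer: 0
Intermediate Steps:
Function('v')(k, u) = Mul(3, k) (Function('v')(k, u) = Add(k, Mul(2, k)) = Mul(3, k))
X = 28 (X = Add(Mul(Mul(3, 4), 2), 4) = Add(Mul(12, 2), 4) = Add(24, 4) = 28)
Function('O')(C, f) = 0 (Function('O')(C, f) = Pow(Add(Mul(Mul(-1, 4), 1), 4), 2) = Pow(Add(Mul(-4, 1), 4), 2) = Pow(Add(-4, 4), 2) = Pow(0, 2) = 0)
Mul(3, Function('O')(13, X)) = Mul(3, 0) = 0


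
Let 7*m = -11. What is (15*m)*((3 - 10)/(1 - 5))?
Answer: -165/4 ≈ -41.250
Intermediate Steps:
m = -11/7 (m = (⅐)*(-11) = -11/7 ≈ -1.5714)
(15*m)*((3 - 10)/(1 - 5)) = (15*(-11/7))*((3 - 10)/(1 - 5)) = -(-165)/(-4) = -(-165)*(-1)/4 = -165/7*7/4 = -165/4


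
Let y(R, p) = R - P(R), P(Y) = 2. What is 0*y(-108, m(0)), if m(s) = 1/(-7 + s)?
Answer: 0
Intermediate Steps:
y(R, p) = -2 + R (y(R, p) = R - 1*2 = R - 2 = -2 + R)
0*y(-108, m(0)) = 0*(-2 - 108) = 0*(-110) = 0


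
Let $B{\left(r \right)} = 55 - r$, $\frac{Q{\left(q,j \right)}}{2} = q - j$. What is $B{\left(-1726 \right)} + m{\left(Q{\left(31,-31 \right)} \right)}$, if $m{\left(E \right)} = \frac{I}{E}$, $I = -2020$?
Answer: $\frac{54706}{31} \approx 1764.7$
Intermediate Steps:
$Q{\left(q,j \right)} = - 2 j + 2 q$ ($Q{\left(q,j \right)} = 2 \left(q - j\right) = - 2 j + 2 q$)
$m{\left(E \right)} = - \frac{2020}{E}$
$B{\left(-1726 \right)} + m{\left(Q{\left(31,-31 \right)} \right)} = \left(55 - -1726\right) - \frac{2020}{\left(-2\right) \left(-31\right) + 2 \cdot 31} = \left(55 + 1726\right) - \frac{2020}{62 + 62} = 1781 - \frac{2020}{124} = 1781 - \frac{505}{31} = \frac{54706}{31}$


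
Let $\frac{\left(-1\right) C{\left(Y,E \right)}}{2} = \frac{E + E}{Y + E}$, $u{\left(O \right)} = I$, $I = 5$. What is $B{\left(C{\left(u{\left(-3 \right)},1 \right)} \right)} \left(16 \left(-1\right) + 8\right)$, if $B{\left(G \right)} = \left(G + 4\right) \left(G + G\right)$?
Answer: $\frac{320}{9} \approx 35.556$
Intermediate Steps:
$u{\left(O \right)} = 5$
$C{\left(Y,E \right)} = - \frac{4 E}{E + Y}$ ($C{\left(Y,E \right)} = - 2 \frac{E + E}{Y + E} = - 2 \frac{2 E}{E + Y} = - \frac{4 E}{E + Y}$)
$B{\left(G \right)} = 2 G \left(4 + G\right)$ ($B{\left(G \right)} = \left(4 + G\right) 2 G = 2 G \left(4 + G\right)$)
$B{\left(C{\left(u{\left(-3 \right)},1 \right)} \right)} \left(16 \left(-1\right) + 8\right) = 2 \left(\left(-4\right) 1 \frac{1}{1 + 5}\right) \left(4 - \frac{4}{1 + 5}\right) \left(16 \left(-1\right) + 8\right) = 2 \left(\left(-4\right) 1 \cdot \frac{1}{6}\right) \left(4 - \frac{4}{6}\right) \left(-16 + 8\right) = 2 \left(\left(-4\right) 1 \cdot \frac{1}{6}\right) \left(4 - 4 \cdot \frac{1}{6}\right) \left(-8\right) = 2 \left(- \frac{2}{3}\right) \left(4 - \frac{2}{3}\right) \left(-8\right) = 2 \left(- \frac{2}{3}\right) \frac{10}{3} \left(-8\right) = \left(- \frac{40}{9}\right) \left(-8\right) = \frac{320}{9}$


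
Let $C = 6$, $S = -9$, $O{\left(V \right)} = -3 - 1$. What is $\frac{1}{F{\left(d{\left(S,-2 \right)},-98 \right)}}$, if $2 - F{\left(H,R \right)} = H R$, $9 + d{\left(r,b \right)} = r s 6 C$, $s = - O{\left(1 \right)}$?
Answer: $- \frac{1}{127888} \approx -7.8193 \cdot 10^{-6}$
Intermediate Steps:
$O{\left(V \right)} = -4$ ($O{\left(V \right)} = -3 - 1 = -4$)
$s = 4$ ($s = \left(-1\right) \left(-4\right) = 4$)
$d{\left(r,b \right)} = -9 + 144 r$ ($d{\left(r,b \right)} = -9 + r 4 \cdot 6 \cdot 6 = -9 + r 24 \cdot 6 = -9 + r 144 = -9 + 144 r$)
$F{\left(H,R \right)} = 2 - H R$
$\frac{1}{F{\left(d{\left(S,-2 \right)},-98 \right)}} = \frac{1}{2 - \left(-9 + 144 \left(-9\right)\right) \left(-98\right)} = \frac{1}{2 - \left(-9 - 1296\right) \left(-98\right)} = \frac{1}{2 - \left(-1305\right) \left(-98\right)} = \frac{1}{2 - 127890} = \frac{1}{-127888} = - \frac{1}{127888}$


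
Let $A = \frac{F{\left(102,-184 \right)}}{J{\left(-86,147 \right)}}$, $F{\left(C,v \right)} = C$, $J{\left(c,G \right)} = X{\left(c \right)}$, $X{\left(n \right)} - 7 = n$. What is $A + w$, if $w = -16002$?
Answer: $- \frac{1264260}{79} \approx -16003.0$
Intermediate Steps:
$X{\left(n \right)} = 7 + n$
$J{\left(c,G \right)} = 7 + c$
$A = - \frac{102}{79}$ ($A = \frac{102}{7 - 86} = \frac{102}{-79} = 102 \left(- \frac{1}{79}\right) = - \frac{102}{79} \approx -1.2911$)
$A + w = - \frac{102}{79} - 16002 = - \frac{1264260}{79}$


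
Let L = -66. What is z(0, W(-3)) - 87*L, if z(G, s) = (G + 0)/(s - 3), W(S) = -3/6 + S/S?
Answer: 5742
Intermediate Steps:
W(S) = 1/2 (W(S) = -3*1/6 + 1 = -1/2 + 1 = 1/2)
z(G, s) = G/(-3 + s)
z(0, W(-3)) - 87*L = 0/(-3 + 1/2) - 87*(-66) = 0/(-5/2) + 5742 = 0*(-2/5) + 5742 = 0 + 5742 = 5742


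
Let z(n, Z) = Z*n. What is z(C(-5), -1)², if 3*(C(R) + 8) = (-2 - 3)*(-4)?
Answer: 16/9 ≈ 1.7778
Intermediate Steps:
C(R) = -4/3 (C(R) = -8 + ((-2 - 3)*(-4))/3 = -8 + (-5*(-4))/3 = -8 + (⅓)*20 = -8 + 20/3 = -4/3)
z(C(-5), -1)² = (-1*(-4/3))² = (4/3)² = 16/9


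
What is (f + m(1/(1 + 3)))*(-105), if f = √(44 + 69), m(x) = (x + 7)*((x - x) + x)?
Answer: -3045/16 - 105*√113 ≈ -1306.5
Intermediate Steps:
m(x) = x*(7 + x) (m(x) = (7 + x)*(0 + x) = (7 + x)*x = x*(7 + x))
f = √113 ≈ 10.630
(f + m(1/(1 + 3)))*(-105) = (√113 + (7 + 1/(1 + 3))/(1 + 3))*(-105) = (√113 + (7 + 1/4)/4)*(-105) = (√113 + (7 + ¼)/4)*(-105) = (√113 + (¼)*(29/4))*(-105) = (√113 + 29/16)*(-105) = (29/16 + √113)*(-105) = -3045/16 - 105*√113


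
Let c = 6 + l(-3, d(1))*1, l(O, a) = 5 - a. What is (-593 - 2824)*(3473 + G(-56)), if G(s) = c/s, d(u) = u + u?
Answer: -664534743/56 ≈ -1.1867e+7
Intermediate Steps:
d(u) = 2*u
c = 9 (c = 6 + (5 - 2)*1 = 6 + 3*1 = 6 + 3 = 9)
G(s) = 9/s
(-593 - 2824)*(3473 + G(-56)) = (-593 - 2824)*(3473 + 9/(-56)) = -3417*(3473 + 9*(-1/56)) = -3417*(3473 - 9/56) = -3417*194479/56 = -664534743/56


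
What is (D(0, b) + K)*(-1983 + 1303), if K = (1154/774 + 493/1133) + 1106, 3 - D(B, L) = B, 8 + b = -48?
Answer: -331234032280/438471 ≈ -7.5543e+5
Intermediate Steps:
b = -56 (b = -8 - 48 = -56)
D(B, L) = 3 - B
K = 485793458/438471 (K = (1154*(1/774) + 493*(1/1133)) + 1106 = (577/387 + 493/1133) + 1106 = 844532/438471 + 1106 = 485793458/438471 ≈ 1107.9)
(D(0, b) + K)*(-1983 + 1303) = ((3 - 1*0) + 485793458/438471)*(-1983 + 1303) = ((3 + 0) + 485793458/438471)*(-680) = (3 + 485793458/438471)*(-680) = (487108871/438471)*(-680) = -331234032280/438471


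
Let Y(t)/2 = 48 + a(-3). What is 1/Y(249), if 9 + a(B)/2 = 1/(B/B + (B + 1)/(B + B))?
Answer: 1/63 ≈ 0.015873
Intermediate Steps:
a(B) = -18 + 2/(1 + (1 + B)/(2*B)) (a(B) = -18 + 2/(B/B + (B + 1)/(B + B)) = -18 + 2/(1 + (1 + B)/((2*B))) = -18 + 2/(1 + (1 + B)*(1/(2*B))) = -18 + 2/(1 + (1 + B)/(2*B)))
Y(t) = 63 (Y(t) = 2*(48 + 2*(-9 - 25*(-3))/(1 + 3*(-3))) = 2*(48 + 2*(-9 + 75)/(1 - 9)) = 2*(48 + 2*66/(-8)) = 2*(48 + 2*(-⅛)*66) = 2*(48 - 33/2) = 2*(63/2) = 63)
1/Y(249) = 1/63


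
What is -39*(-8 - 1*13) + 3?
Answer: 822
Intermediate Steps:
-39*(-8 - 1*13) + 3 = -39*(-8 - 13) + 3 = -39*(-21) + 3 = 819 + 3 = 822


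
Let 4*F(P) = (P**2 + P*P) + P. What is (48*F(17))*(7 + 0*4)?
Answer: 49980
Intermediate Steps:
F(P) = P**2/2 + P/4 (F(P) = ((P**2 + P*P) + P)/4 = ((P**2 + P**2) + P)/4 = (2*P**2 + P)/4 = (P + 2*P**2)/4 = P**2/2 + P/4)
(48*F(17))*(7 + 0*4) = (48*((1/4)*17*(1 + 2*17)))*(7 + 0*4) = (48*((1/4)*17*(1 + 34)))*(7 + 0) = (48*((1/4)*17*35))*7 = (48*(595/4))*7 = 7140*7 = 49980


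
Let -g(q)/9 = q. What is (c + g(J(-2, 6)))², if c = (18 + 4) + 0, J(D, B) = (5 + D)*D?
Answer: 5776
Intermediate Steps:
J(D, B) = D*(5 + D)
g(q) = -9*q
c = 22 (c = 22 + 0 = 22)
(c + g(J(-2, 6)))² = (22 - (-18)*(5 - 2))² = (22 - (-18)*3)² = (22 - 9*(-6))² = (22 + 54)² = 76² = 5776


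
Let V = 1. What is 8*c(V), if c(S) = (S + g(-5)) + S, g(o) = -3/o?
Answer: 104/5 ≈ 20.800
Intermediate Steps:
c(S) = 3/5 + 2*S (c(S) = (S - 3/(-5)) + S = (S - 3*(-1/5)) + S = (S + 3/5) + S = (3/5 + S) + S = 3/5 + 2*S)
8*c(V) = 8*(3/5 + 2*1) = 8*(3/5 + 2) = 8*(13/5) = 104/5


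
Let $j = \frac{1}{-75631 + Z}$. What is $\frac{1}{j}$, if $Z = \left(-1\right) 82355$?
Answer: $-157986$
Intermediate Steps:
$Z = -82355$
$j = - \frac{1}{157986}$ ($j = \frac{1}{-75631 - 82355} = \frac{1}{-157986} = - \frac{1}{157986} \approx -6.3297 \cdot 10^{-6}$)
$\frac{1}{j} = \frac{1}{- \frac{1}{157986}} = -157986$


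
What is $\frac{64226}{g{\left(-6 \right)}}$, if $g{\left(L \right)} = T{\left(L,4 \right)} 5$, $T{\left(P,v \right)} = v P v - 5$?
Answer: $- \frac{64226}{505} \approx -127.18$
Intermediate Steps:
$T{\left(P,v \right)} = -5 + P v^{2}$ ($T{\left(P,v \right)} = P v v - 5 = P v^{2} - 5 = -5 + P v^{2}$)
$g{\left(L \right)} = -25 + 80 L$ ($g{\left(L \right)} = \left(-5 + L 4^{2}\right) 5 = \left(-5 + L 16\right) 5 = \left(-5 + 16 L\right) 5 = -25 + 80 L$)
$\frac{64226}{g{\left(-6 \right)}} = \frac{64226}{-25 + 80 \left(-6\right)} = \frac{64226}{-25 - 480} = \frac{64226}{-505} = 64226 \left(- \frac{1}{505}\right) = - \frac{64226}{505}$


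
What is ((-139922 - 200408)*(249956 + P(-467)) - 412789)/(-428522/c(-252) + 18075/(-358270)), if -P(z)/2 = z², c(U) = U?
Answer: 143047207731614571/3838050551 ≈ 3.7271e+7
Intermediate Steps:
P(z) = -2*z²
((-139922 - 200408)*(249956 + P(-467)) - 412789)/(-428522/c(-252) + 18075/(-358270)) = ((-139922 - 200408)*(249956 - 2*(-467)²) - 412789)/(-428522/(-252) + 18075/(-358270)) = (-340330*(249956 - 2*218089) - 412789)/(-428522*(-1/252) + 18075*(-1/358270)) = (-340330*(249956 - 436178) - 412789)/(214261/126 - 3615/71654) = (-340330*(-186222) - 412789)/(3838050551/2257101) = (63376933260 - 412789)*(2257101/3838050551) = 63376520471*(2257101/3838050551) = 143047207731614571/3838050551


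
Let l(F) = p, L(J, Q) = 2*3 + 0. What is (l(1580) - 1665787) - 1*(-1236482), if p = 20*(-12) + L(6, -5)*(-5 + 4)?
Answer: -429551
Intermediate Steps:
L(J, Q) = 6 (L(J, Q) = 6 + 0 = 6)
p = -246 (p = 20*(-12) + 6*(-5 + 4) = -240 + 6*(-1) = -240 - 6 = -246)
l(F) = -246
(l(1580) - 1665787) - 1*(-1236482) = (-246 - 1665787) - 1*(-1236482) = -1666033 + 1236482 = -429551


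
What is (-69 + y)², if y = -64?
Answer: 17689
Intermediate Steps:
(-69 + y)² = (-69 - 64)² = (-133)² = 17689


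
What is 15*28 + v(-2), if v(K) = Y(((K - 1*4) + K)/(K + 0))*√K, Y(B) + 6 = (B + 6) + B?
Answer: 420 + 8*I*√2 ≈ 420.0 + 11.314*I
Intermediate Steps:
Y(B) = 2*B (Y(B) = -6 + ((B + 6) + B) = -6 + ((6 + B) + B) = -6 + (6 + 2*B) = 2*B)
v(K) = 2*(-4 + 2*K)/√K (v(K) = (2*(((K - 1*4) + K)/(K + 0)))*√K = (2*(((K - 4) + K)/K))*√K = (2*(((-4 + K) + K)/K))*√K = (2*((-4 + 2*K)/K))*√K = (2*(-4 + 2*K)/K)*√K = 2*(-4 + 2*K)/√K)
15*28 + v(-2) = 15*28 + 4*(-2 - 2)/√(-2) = 420 + 4*(-I*√2/2)*(-4) = 420 + 8*I*√2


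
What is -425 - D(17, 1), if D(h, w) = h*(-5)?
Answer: -340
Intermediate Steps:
D(h, w) = -5*h
-425 - D(17, 1) = -425 - (-5)*17 = -425 - 1*(-85) = -425 + 85 = -340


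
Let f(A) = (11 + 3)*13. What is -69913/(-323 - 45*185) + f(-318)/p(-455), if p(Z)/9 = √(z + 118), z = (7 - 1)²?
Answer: 69913/8648 + 13*√154/99 ≈ 9.7139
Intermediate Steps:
f(A) = 182 (f(A) = 14*13 = 182)
z = 36 (z = 6² = 36)
p(Z) = 9*√154 (p(Z) = 9*√(36 + 118) = 9*√154)
-69913/(-323 - 45*185) + f(-318)/p(-455) = -69913/(-323 - 45*185) + 182/((9*√154)) = -69913/(-323 - 8325) + 182*(√154/1386) = -69913/(-8648) + 13*√154/99 = -69913*(-1/8648) + 13*√154/99 = 69913/8648 + 13*√154/99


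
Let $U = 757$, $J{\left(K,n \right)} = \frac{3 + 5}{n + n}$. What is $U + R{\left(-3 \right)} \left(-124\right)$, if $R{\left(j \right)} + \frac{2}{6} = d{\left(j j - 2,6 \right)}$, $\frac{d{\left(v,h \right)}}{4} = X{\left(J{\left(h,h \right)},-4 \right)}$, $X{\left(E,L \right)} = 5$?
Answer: $- \frac{5045}{3} \approx -1681.7$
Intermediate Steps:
$J{\left(K,n \right)} = \frac{4}{n}$ ($J{\left(K,n \right)} = \frac{8}{2 n} = 8 \frac{1}{2 n} = \frac{4}{n}$)
$d{\left(v,h \right)} = 20$ ($d{\left(v,h \right)} = 4 \cdot 5 = 20$)
$R{\left(j \right)} = \frac{59}{3}$ ($R{\left(j \right)} = - \frac{1}{3} + 20 = \frac{59}{3}$)
$U + R{\left(-3 \right)} \left(-124\right) = 757 + \frac{59}{3} \left(-124\right) = 757 - \frac{7316}{3} = - \frac{5045}{3}$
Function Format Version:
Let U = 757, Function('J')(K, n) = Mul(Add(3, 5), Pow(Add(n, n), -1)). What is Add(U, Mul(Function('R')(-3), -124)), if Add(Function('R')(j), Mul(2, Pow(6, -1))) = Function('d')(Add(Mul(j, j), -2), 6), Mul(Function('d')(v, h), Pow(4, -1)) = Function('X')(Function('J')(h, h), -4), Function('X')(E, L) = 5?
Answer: Rational(-5045, 3) ≈ -1681.7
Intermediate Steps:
Function('J')(K, n) = Mul(4, Pow(n, -1)) (Function('J')(K, n) = Mul(8, Pow(Mul(2, n), -1)) = Mul(8, Mul(Rational(1, 2), Pow(n, -1))) = Mul(4, Pow(n, -1)))
Function('d')(v, h) = 20 (Function('d')(v, h) = Mul(4, 5) = 20)
Function('R')(j) = Rational(59, 3) (Function('R')(j) = Add(Rational(-1, 3), 20) = Rational(59, 3))
Add(U, Mul(Function('R')(-3), -124)) = Add(757, Mul(Rational(59, 3), -124)) = Add(757, Rational(-7316, 3)) = Rational(-5045, 3)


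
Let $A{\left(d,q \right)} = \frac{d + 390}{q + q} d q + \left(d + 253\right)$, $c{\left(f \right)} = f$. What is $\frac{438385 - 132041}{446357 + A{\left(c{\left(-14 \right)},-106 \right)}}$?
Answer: $\frac{76586}{110991} \approx 0.69002$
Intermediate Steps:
$A{\left(d,q \right)} = 253 + d + \frac{d \left(390 + d\right)}{2}$ ($A{\left(d,q \right)} = \frac{390 + d}{2 q} d q + \left(253 + d\right) = \frac{d \left(390 + d\right)}{2 q} q + \left(253 + d\right) = \frac{d \left(390 + d\right)}{2} + \left(253 + d\right) = 253 + d + \frac{d \left(390 + d\right)}{2}$)
$\frac{438385 - 132041}{446357 + A{\left(c{\left(-14 \right)},-106 \right)}} = \frac{438385 - 132041}{446357 + \left(253 + \frac{\left(-14\right)^{2}}{2} + 196 \left(-14\right)\right)} = \frac{306344}{446357 + \left(253 + \frac{1}{2} \cdot 196 - 2744\right)} = \frac{306344}{446357 + \left(253 + 98 - 2744\right)} = \frac{306344}{446357 - 2393} = \frac{306344}{443964} = 306344 \cdot \frac{1}{443964} = \frac{76586}{110991}$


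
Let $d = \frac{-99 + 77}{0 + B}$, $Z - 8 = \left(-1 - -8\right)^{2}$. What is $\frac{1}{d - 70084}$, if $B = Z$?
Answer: $- \frac{57}{3994810} \approx -1.4269 \cdot 10^{-5}$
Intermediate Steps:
$Z = 57$ ($Z = 8 + \left(-1 - -8\right)^{2} = 8 + \left(-1 + 8\right)^{2} = 8 + 7^{2} = 8 + 49 = 57$)
$B = 57$
$d = - \frac{22}{57}$ ($d = \frac{-99 + 77}{0 + 57} = \frac{1}{57} \left(-22\right) = - \frac{22}{57} \approx -0.38596$)
$\frac{1}{d - 70084} = \frac{1}{- \frac{22}{57} - 70084} = \frac{1}{- \frac{3994810}{57}} = - \frac{57}{3994810}$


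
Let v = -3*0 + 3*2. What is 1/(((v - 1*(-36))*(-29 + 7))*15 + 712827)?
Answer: 1/698967 ≈ 1.4307e-6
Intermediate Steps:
v = 6 (v = 0 + 6 = 6)
1/(((v - 1*(-36))*(-29 + 7))*15 + 712827) = 1/(((6 - 1*(-36))*(-29 + 7))*15 + 712827) = 1/(((6 + 36)*(-22))*15 + 712827) = 1/((42*(-22))*15 + 712827) = 1/(-924*15 + 712827) = 1/(-13860 + 712827) = 1/698967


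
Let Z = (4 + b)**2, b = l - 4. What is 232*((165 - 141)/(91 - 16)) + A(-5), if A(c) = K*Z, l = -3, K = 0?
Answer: 1856/25 ≈ 74.240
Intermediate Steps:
b = -7 (b = -3 - 4 = -7)
Z = 9 (Z = (4 - 7)**2 = (-3)**2 = 9)
A(c) = 0 (A(c) = 0*9 = 0)
232*((165 - 141)/(91 - 16)) + A(-5) = 232*((165 - 141)/(91 - 16)) + 0 = 232*(24/75) + 0 = 232*(24*(1/75)) + 0 = 232*(8/25) + 0 = 1856/25 + 0 = 1856/25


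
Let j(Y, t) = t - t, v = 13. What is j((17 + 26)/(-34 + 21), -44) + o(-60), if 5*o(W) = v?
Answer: 13/5 ≈ 2.6000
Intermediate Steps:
j(Y, t) = 0
o(W) = 13/5 (o(W) = (⅕)*13 = 13/5)
j((17 + 26)/(-34 + 21), -44) + o(-60) = 0 + 13/5 = 13/5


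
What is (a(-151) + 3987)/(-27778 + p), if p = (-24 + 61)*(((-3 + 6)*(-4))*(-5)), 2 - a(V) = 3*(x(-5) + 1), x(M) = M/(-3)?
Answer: -3981/25558 ≈ -0.15576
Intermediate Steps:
x(M) = -M/3 (x(M) = M*(-⅓) = -M/3)
a(V) = -6 (a(V) = 2 - 3*(-⅓*(-5) + 1) = 2 - 3*(5/3 + 1) = 2 - 3*8/3 = 2 - 1*8 = 2 - 8 = -6)
p = 2220 (p = 37*((3*(-4))*(-5)) = 37*(-12*(-5)) = 37*60 = 2220)
(a(-151) + 3987)/(-27778 + p) = (-6 + 3987)/(-27778 + 2220) = 3981/(-25558) = 3981*(-1/25558) = -3981/25558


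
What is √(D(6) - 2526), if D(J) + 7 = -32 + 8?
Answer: I*√2557 ≈ 50.567*I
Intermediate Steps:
D(J) = -31 (D(J) = -7 + (-32 + 8) = -7 - 24 = -31)
√(D(6) - 2526) = √(-31 - 2526) = √(-2557) = I*√2557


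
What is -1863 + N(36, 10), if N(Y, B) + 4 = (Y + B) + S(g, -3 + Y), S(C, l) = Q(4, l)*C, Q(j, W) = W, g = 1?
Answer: -1788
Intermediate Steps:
S(C, l) = C*l (S(C, l) = l*C = C*l)
N(Y, B) = -7 + B + 2*Y (N(Y, B) = -4 + ((Y + B) + 1*(-3 + Y)) = -4 + ((B + Y) + (-3 + Y)) = -4 + (-3 + B + 2*Y) = -7 + B + 2*Y)
-1863 + N(36, 10) = -1863 + (-7 + 10 + 2*36) = -1863 + (-7 + 10 + 72) = -1863 + 75 = -1788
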